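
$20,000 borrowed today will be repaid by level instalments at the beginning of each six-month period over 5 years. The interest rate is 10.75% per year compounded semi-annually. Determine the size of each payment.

Level annuity due; solve PV = PMT × [(1 − (1+r)^−n)/r] × (1+r) for PMT.
Periodic rate r = 0.1075/2 per half-year; n is counted in half-years.
With n = 10: PMT = 20,000 / ([(1 − (1+r)^−n)/r] × (1+r)) = $2,502.94

$2,502.94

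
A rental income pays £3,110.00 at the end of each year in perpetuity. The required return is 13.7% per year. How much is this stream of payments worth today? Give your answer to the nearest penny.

Periodic rate r = 0.137 per year.
Level perpetuity: PV = PMT / r = 3,110 / (0.137) = £22,700.73.

£22,700.73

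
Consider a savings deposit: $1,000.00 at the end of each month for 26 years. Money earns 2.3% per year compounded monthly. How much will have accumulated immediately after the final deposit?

This is an ordinary annuity: 312 deposits of $1,000.00 at the end of each month.
Periodic rate r = 0.023/12 per month; n is counted in months.
FV = PMT × [((1+r)^n − 1)/r] = 1,000 × [(1+r)^312 − 1] / r = $426,489.23

$426,489.23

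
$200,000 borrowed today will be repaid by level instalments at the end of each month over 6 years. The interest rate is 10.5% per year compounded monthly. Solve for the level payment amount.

Level ordinary annuity; solve PV = PMT × [(1 − (1+r)^−n)/r] for PMT.
Periodic rate r = 0.105/12 per month; n is counted in months.
With n = 72: PMT = 200,000 / ([(1 − (1+r)^−n)/r]) = $3,755.79

$3,755.79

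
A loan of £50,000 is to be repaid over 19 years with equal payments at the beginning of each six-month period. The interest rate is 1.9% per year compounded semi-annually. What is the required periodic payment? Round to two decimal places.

£1,558.91

Level annuity due; solve PV = PMT × [(1 − (1+r)^−n)/r] × (1+r) for PMT.
Periodic rate r = 0.019/2 per half-year; n is counted in half-years.
With n = 38: PMT = 50,000 / ([(1 − (1+r)^−n)/r] × (1+r)) = £1,558.91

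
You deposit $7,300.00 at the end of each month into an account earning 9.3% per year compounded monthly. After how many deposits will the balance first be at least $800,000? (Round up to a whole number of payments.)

Periodic rate r = 0.093/12 per month; n is counted in months.
Ordinary annuity FV: 800,000 = 7,300 × [((1+r)^n − 1)/r].
(1+r)^n = 1 + 800,000 × r / 7,300, so n = ln(1 + 800,000·r/7,300) / ln(1+r) = 79.64.
Round up to a whole number of payments: n = 80.

80 payments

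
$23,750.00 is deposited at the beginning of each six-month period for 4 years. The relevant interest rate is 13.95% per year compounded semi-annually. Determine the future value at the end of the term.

$260,431.74

This is an annuity due: 8 deposits of $23,750.00 at the beginning of each six-month period.
Periodic rate r = 0.1395/2 per half-year; n is counted in half-years.
FV = PMT × [((1+r)^n − 1)/r] × (1+r) = 23,750 × [(1+r)^8 − 1] / r × (1+r) = $260,431.74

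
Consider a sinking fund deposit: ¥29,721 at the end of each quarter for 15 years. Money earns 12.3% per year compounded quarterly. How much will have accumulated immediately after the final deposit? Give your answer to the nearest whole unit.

¥4,982,120

This is an ordinary annuity: 60 deposits of ¥29,721 at the end of each quarter.
Periodic rate r = 0.123/4 per quarter; n is counted in quarters.
FV = PMT × [((1+r)^n − 1)/r] = 29,721 × [(1+r)^60 − 1] / r = ¥4,982,120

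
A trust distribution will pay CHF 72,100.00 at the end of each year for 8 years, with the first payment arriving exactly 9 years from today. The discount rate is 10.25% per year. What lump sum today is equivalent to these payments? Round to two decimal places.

CHF 174,619.42

Ordinary annuity of 8 payments, first payment at period 9.
Periodic rate r = 0.1025 per year.
The ordinary-annuity PV formula values the stream one period before the first payment (period 8); discount that back 8 periods:
PV₀ = 72,100 × [1 − (1+r)^−8] / r × (1+r)^−8 = CHF 174,619.42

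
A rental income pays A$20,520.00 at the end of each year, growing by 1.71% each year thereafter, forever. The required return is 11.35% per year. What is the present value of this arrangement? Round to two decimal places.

Periodic rate r = 0.1135 per year.
Growing perpetuity (Gordon): PV = PMT₁ / (r − g) = 20,520 / (r − 0.0171) = A$212,863.07.

A$212,863.07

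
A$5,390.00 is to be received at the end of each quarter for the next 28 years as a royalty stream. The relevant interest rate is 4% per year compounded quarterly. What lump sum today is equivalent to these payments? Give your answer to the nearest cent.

A$362,154.14

This is an ordinary annuity: 112 payments of A$5,390.00 at the end of each quarter.
Periodic rate r = 0.04/4 per quarter; n is counted in quarters.
PV = PMT × [(1 − (1+r)^−n)/r] = 5,390 × [1 − (1+r)^−112] / r = A$362,154.14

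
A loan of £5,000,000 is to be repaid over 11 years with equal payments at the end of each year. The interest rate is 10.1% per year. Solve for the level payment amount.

£773,363.23

Level ordinary annuity; solve PV = PMT × [(1 − (1+r)^−n)/r] for PMT.
Periodic rate r = 0.101 per year.
With n = 11: PMT = 5,000,000 / ([(1 − (1+r)^−n)/r]) = £773,363.23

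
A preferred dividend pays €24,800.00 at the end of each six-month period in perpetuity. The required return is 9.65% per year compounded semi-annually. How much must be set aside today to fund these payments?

Periodic rate r = 0.0965/2 per half-year.
Level perpetuity: PV = PMT / r = 24,800 / (0.0965/2) = €513,989.64.

€513,989.64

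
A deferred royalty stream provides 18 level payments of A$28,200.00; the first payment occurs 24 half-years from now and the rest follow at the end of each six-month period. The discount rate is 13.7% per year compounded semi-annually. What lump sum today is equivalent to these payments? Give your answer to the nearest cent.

A$62,475.42

Ordinary annuity of 18 payments, first payment at period 24.
Periodic rate r = 0.137/2 per half-year; n is counted in half-years.
The ordinary-annuity PV formula values the stream one period before the first payment (period 23); discount that back 23 periods:
PV₀ = 28,200 × [1 − (1+r)^−18] / r × (1+r)^−23 = A$62,475.42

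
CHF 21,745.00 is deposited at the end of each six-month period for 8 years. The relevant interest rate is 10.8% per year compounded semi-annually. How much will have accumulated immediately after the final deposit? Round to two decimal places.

This is an ordinary annuity: 16 deposits of CHF 21,745.00 at the end of each six-month period.
Periodic rate r = 0.108/2 per half-year; n is counted in half-years.
FV = PMT × [((1+r)^n − 1)/r] = 21,745 × [(1+r)^16 − 1] / r = CHF 531,462.25

CHF 531,462.25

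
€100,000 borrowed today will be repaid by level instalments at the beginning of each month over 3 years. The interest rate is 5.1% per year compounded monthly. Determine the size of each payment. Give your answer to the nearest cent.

€2,988.88

Level annuity due; solve PV = PMT × [(1 − (1+r)^−n)/r] × (1+r) for PMT.
Periodic rate r = 0.051/12 per month; n is counted in months.
With n = 36: PMT = 100,000 / ([(1 − (1+r)^−n)/r] × (1+r)) = €2,988.88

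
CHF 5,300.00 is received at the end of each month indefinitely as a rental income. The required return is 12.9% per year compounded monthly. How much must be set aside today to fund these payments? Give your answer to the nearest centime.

CHF 493,023.26

Periodic rate r = 0.129/12 per month.
Level perpetuity: PV = PMT / r = 5,300 / (0.129/12) = CHF 493,023.26.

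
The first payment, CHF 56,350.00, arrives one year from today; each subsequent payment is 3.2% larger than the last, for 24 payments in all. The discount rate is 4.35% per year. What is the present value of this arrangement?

CHF 1,144,308.31

Periodic rate r = 0.0435 per year.
Growing ordinary annuity: PV = PMT₁ × [1 − ((1+g)/(1+r))^n] / (r − g) = 56,350 × [1 − ((1+0.032)/(1+r))^24] / (r − 0.032) = CHF 1,144,308.31.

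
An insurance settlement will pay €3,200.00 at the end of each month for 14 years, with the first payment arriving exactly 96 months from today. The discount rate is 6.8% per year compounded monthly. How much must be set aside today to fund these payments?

Ordinary annuity of 168 payments, first payment at period 96.
Periodic rate r = 0.068/12 per month; n is counted in months.
The ordinary-annuity PV formula values the stream one period before the first payment (period 95); discount that back 95 periods:
PV₀ = 3,200 × [1 − (1+r)^−168] / r × (1+r)^−95 = €202,368.38

€202,368.38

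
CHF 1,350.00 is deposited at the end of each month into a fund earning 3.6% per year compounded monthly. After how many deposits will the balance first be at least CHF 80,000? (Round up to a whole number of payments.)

Periodic rate r = 0.036/12 per month; n is counted in months.
Ordinary annuity FV: 80,000 = 1,350 × [((1+r)^n − 1)/r].
(1+r)^n = 1 + 80,000 × r / 1,350, so n = ln(1 + 80,000·r/1,350) / ln(1+r) = 54.62.
Round up to a whole number of payments: n = 55.

55 payments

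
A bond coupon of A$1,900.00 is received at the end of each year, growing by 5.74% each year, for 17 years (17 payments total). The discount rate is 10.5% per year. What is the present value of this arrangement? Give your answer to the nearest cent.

Periodic rate r = 0.105 per year.
Growing ordinary annuity: PV = PMT₁ × [1 − ((1+g)/(1+r))^n] / (r − g) = 1,900 × [1 − ((1+0.0574)/(1+r))^17] / (r − 0.0574) = A$21,033.61.

A$21,033.61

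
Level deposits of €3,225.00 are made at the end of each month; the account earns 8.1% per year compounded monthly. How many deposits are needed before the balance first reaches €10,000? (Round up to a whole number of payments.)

4 payments

Periodic rate r = 0.081/12 per month; n is counted in months.
Ordinary annuity FV: 10,000 = 3,225 × [((1+r)^n − 1)/r].
(1+r)^n = 1 + 10,000 × r / 3,225, so n = ln(1 + 10,000·r/3,225) / ln(1+r) = 3.08.
Round up to a whole number of payments: n = 4.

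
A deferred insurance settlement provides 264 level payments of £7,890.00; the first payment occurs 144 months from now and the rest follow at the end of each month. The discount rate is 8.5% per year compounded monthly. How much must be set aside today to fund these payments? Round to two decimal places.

Ordinary annuity of 264 payments, first payment at period 144.
Periodic rate r = 0.085/12 per month; n is counted in months.
The ordinary-annuity PV formula values the stream one period before the first payment (period 143); discount that back 143 periods:
PV₀ = 7,890 × [1 − (1+r)^−264] / r × (1+r)^−143 = £342,980.24

£342,980.24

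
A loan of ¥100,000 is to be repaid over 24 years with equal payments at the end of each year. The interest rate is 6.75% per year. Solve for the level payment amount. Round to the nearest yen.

¥8,528

Level ordinary annuity; solve PV = PMT × [(1 − (1+r)^−n)/r] for PMT.
Periodic rate r = 0.0675 per year.
With n = 24: PMT = 100,000 / ([(1 − (1+r)^−n)/r]) = ¥8,528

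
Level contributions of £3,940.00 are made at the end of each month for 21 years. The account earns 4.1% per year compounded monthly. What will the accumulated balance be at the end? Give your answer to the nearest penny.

£1,570,683.22

This is an ordinary annuity: 252 deposits of £3,940.00 at the end of each month.
Periodic rate r = 0.041/12 per month; n is counted in months.
FV = PMT × [((1+r)^n − 1)/r] = 3,940 × [(1+r)^252 − 1] / r = £1,570,683.22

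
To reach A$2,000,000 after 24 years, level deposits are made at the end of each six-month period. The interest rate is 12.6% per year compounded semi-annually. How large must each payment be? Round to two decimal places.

Level ordinary annuity; solve FV = PMT × [((1+r)^n − 1)/r] for PMT.
Periodic rate r = 0.126/2 per half-year; n is counted in half-years.
With n = 48: PMT = 2,000,000 / ([((1+r)^n − 1)/r]) = A$7,088.32

A$7,088.32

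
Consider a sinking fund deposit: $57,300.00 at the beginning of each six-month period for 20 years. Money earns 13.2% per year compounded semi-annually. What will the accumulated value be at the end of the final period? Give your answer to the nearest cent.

$11,004,947.68

This is an annuity due: 40 deposits of $57,300.00 at the beginning of each six-month period.
Periodic rate r = 0.132/2 per half-year; n is counted in half-years.
FV = PMT × [((1+r)^n − 1)/r] × (1+r) = 57,300 × [(1+r)^40 − 1] / r × (1+r) = $11,004,947.68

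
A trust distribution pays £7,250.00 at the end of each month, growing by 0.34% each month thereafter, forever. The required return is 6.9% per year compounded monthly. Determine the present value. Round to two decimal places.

Periodic rate r = 0.069/12 per month.
Growing perpetuity (Gordon): PV = PMT₁ / (r − g) = 7,250 / (r − 0.0034) = £3,085,106.38.

£3,085,106.38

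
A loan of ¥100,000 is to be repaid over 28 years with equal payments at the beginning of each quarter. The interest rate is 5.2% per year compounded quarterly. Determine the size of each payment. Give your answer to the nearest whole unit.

Level annuity due; solve PV = PMT × [(1 − (1+r)^−n)/r] × (1+r) for PMT.
Periodic rate r = 0.052/4 per quarter; n is counted in quarters.
With n = 112: PMT = 100,000 / ([(1 − (1+r)^−n)/r] × (1+r)) = ¥1,678

¥1,678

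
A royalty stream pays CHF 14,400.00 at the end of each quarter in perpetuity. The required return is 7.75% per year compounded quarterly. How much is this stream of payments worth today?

Periodic rate r = 0.0775/4 per quarter.
Level perpetuity: PV = PMT / r = 14,400 / (0.0775/4) = CHF 743,225.81.

CHF 743,225.81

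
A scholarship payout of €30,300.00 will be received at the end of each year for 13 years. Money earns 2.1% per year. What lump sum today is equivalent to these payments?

This is an ordinary annuity: 13 payments of €30,300.00 at the end of each year.
Periodic rate r = 0.021 per year.
PV = PMT × [(1 − (1+r)^−n)/r] = 30,300 × [1 − (1+r)^−13] / r = €341,600.13

€341,600.13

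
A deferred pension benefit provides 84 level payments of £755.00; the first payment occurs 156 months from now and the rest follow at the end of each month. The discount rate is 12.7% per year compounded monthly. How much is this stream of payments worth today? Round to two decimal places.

Ordinary annuity of 84 payments, first payment at period 156.
Periodic rate r = 0.127/12 per month; n is counted in months.
The ordinary-annuity PV formula values the stream one period before the first payment (period 155); discount that back 155 periods:
PV₀ = 755 × [1 − (1+r)^−84] / r × (1+r)^−155 = £8,190.09

£8,190.09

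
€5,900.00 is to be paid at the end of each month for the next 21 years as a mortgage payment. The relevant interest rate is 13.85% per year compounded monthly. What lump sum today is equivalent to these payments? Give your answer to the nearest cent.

This is an ordinary annuity: 252 payments of €5,900.00 at the end of each month.
Periodic rate r = 0.1385/12 per month; n is counted in months.
PV = PMT × [(1 − (1+r)^−n)/r] = 5,900 × [1 − (1+r)^−252] / r = €482,833.59

€482,833.59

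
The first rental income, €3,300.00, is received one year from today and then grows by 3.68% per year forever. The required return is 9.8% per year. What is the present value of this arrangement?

€53,921.57

Periodic rate r = 0.098 per year.
Growing perpetuity (Gordon): PV = PMT₁ / (r − g) = 3,300 / (r − 0.0368) = €53,921.57.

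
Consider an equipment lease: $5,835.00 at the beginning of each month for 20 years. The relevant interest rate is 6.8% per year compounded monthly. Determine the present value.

This is an annuity due: 240 payments of $5,835.00 at the beginning of each month.
Periodic rate r = 0.068/12 per month; n is counted in months.
PV = PMT × [(1 − (1+r)^−n)/r] × (1+r) = 5,835 × [1 − (1+r)^−240] / r × (1+r) = $768,735.90

$768,735.90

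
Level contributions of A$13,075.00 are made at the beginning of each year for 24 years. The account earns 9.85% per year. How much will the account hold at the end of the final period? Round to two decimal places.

A$1,244,158.91

This is an annuity due: 24 deposits of A$13,075.00 at the beginning of each year.
Periodic rate r = 0.0985 per year.
FV = PMT × [((1+r)^n − 1)/r] × (1+r) = 13,075 × [(1+r)^24 − 1] / r × (1+r) = A$1,244,158.91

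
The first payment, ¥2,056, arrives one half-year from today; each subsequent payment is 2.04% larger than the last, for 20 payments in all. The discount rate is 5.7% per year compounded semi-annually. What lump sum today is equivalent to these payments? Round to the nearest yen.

Periodic rate r = 0.057/2 per half-year; n is counted in half-years.
Growing ordinary annuity: PV = PMT₁ × [1 − ((1+g)/(1+r))^n] / (r − g) = 2,056 × [1 − ((1+0.0204)/(1+r))^20] / (r − 0.0204) = ¥37,126.

¥37,126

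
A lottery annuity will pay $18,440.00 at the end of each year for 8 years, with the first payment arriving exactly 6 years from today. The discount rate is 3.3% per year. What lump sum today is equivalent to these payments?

Ordinary annuity of 8 payments, first payment at period 6.
Periodic rate r = 0.033 per year.
The ordinary-annuity PV formula values the stream one period before the first payment (period 5); discount that back 5 periods:
PV₀ = 18,440 × [1 − (1+r)^−8] / r × (1+r)^−5 = $108,667.30

$108,667.30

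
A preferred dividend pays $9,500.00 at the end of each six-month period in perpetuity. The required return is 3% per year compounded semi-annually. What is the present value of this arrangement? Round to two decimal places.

Periodic rate r = 0.03/2 per half-year.
Level perpetuity: PV = PMT / r = 9,500 / (0.03/2) = $633,333.33.

$633,333.33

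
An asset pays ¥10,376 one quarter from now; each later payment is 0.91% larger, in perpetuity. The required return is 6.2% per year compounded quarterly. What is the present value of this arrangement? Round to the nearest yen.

Periodic rate r = 0.062/4 per quarter.
Growing perpetuity (Gordon): PV = PMT₁ / (r − g) = 10,376 / (r − 0.0091) = ¥1,621,250.

¥1,621,250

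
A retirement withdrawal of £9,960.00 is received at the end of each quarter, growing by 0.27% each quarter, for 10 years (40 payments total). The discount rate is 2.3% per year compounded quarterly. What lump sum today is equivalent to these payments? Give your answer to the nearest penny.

Periodic rate r = 0.023/4 per quarter; n is counted in quarters.
Growing ordinary annuity: PV = PMT₁ × [1 − ((1+g)/(1+r))^n] / (r − g) = 9,960 × [1 − ((1+0.0027)/(1+r))^40] / (r − 0.0027) = £373,572.72.

£373,572.72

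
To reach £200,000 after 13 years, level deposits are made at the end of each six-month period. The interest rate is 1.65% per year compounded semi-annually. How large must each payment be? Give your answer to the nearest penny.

Level ordinary annuity; solve FV = PMT × [((1+r)^n − 1)/r] for PMT.
Periodic rate r = 0.0165/2 per half-year; n is counted in half-years.
With n = 26: PMT = 200,000 / ([((1+r)^n − 1)/r]) = £6,928.35

£6,928.35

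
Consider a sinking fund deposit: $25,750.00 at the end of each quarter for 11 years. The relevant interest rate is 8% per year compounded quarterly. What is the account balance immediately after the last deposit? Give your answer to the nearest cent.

This is an ordinary annuity: 44 deposits of $25,750.00 at the end of each quarter.
Periodic rate r = 0.08/4 per quarter; n is counted in quarters.
FV = PMT × [((1+r)^n − 1)/r] = 25,750 × [(1+r)^44 − 1] / r = $1,789,693.42

$1,789,693.42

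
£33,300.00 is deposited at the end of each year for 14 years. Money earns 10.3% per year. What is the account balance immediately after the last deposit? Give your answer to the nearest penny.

This is an ordinary annuity: 14 deposits of £33,300.00 at the end of each year.
Periodic rate r = 0.103 per year.
FV = PMT × [((1+r)^n − 1)/r] = 33,300 × [(1+r)^14 − 1] / r = £952,151.22

£952,151.22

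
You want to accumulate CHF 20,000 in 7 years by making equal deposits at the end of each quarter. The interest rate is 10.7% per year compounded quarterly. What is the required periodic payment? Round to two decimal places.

Level ordinary annuity; solve FV = PMT × [((1+r)^n − 1)/r] for PMT.
Periodic rate r = 0.107/4 per quarter; n is counted in quarters.
With n = 28: PMT = 20,000 / ([((1+r)^n − 1)/r]) = CHF 488.96

CHF 488.96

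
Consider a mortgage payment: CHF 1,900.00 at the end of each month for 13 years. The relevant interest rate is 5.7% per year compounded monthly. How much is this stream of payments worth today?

CHF 209,010.42

This is an ordinary annuity: 156 payments of CHF 1,900.00 at the end of each month.
Periodic rate r = 0.057/12 per month; n is counted in months.
PV = PMT × [(1 − (1+r)^−n)/r] = 1,900 × [1 − (1+r)^−156] / r = CHF 209,010.42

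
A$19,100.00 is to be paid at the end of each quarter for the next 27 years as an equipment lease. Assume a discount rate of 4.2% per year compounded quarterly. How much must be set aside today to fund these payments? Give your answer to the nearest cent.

A$1,230,310.06

This is an ordinary annuity: 108 payments of A$19,100.00 at the end of each quarter.
Periodic rate r = 0.042/4 per quarter; n is counted in quarters.
PV = PMT × [(1 − (1+r)^−n)/r] = 19,100 × [1 − (1+r)^−108] / r = A$1,230,310.06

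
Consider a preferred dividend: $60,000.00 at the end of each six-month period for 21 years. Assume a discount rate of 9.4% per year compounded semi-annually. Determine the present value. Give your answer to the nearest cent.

This is an ordinary annuity: 42 payments of $60,000.00 at the end of each six-month period.
Periodic rate r = 0.094/2 per half-year; n is counted in half-years.
PV = PMT × [(1 − (1+r)^−n)/r] = 60,000 × [1 − (1+r)^−42] / r = $1,091,117.59

$1,091,117.59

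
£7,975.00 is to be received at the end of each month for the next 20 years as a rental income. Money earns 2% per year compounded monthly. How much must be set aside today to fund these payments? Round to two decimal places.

This is an ordinary annuity: 240 payments of £7,975.00 at the end of each month.
Periodic rate r = 0.02/12 per month; n is counted in months.
PV = PMT × [(1 − (1+r)^−n)/r] = 7,975 × [1 − (1+r)^−240] / r = £1,576,450.43

£1,576,450.43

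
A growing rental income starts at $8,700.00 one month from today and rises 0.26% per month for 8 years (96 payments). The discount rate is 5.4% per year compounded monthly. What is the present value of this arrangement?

Periodic rate r = 0.054/12 per month; n is counted in months.
Growing ordinary annuity: PV = PMT₁ × [1 − ((1+g)/(1+r))^n] / (r − g) = 8,700 × [1 − ((1+0.0026)/(1+r))^96] / (r − 0.0026) = $760,994.75.

$760,994.75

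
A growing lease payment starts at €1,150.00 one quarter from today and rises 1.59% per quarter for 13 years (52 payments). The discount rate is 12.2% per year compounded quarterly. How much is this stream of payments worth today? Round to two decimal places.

€41,261.26

Periodic rate r = 0.122/4 per quarter; n is counted in quarters.
Growing ordinary annuity: PV = PMT₁ × [1 − ((1+g)/(1+r))^n] / (r − g) = 1,150 × [1 − ((1+0.0159)/(1+r))^52] / (r − 0.0159) = €41,261.26.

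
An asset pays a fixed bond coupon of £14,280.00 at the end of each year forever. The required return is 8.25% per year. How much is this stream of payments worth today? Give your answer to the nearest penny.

£173,090.91

Periodic rate r = 0.0825 per year.
Level perpetuity: PV = PMT / r = 14,280 / (0.0825) = £173,090.91.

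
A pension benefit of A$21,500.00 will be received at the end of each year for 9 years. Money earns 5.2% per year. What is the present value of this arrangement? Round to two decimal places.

This is an ordinary annuity: 9 payments of A$21,500.00 at the end of each year.
Periodic rate r = 0.052 per year.
PV = PMT × [(1 − (1+r)^−n)/r] = 21,500 × [1 − (1+r)^−9] / r = A$151,466.26

A$151,466.26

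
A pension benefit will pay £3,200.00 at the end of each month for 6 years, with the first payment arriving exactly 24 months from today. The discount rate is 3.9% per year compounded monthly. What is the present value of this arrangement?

Ordinary annuity of 72 payments, first payment at period 24.
Periodic rate r = 0.039/12 per month; n is counted in months.
The ordinary-annuity PV formula values the stream one period before the first payment (period 23); discount that back 23 periods:
PV₀ = 3,200 × [1 − (1+r)^−72] / r × (1+r)^−23 = £190,381.15

£190,381.15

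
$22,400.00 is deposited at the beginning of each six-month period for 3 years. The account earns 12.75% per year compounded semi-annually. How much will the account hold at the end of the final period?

$167,785.28

This is an annuity due: 6 deposits of $22,400.00 at the beginning of each six-month period.
Periodic rate r = 0.1275/2 per half-year; n is counted in half-years.
FV = PMT × [((1+r)^n − 1)/r] × (1+r) = 22,400 × [(1+r)^6 − 1] / r × (1+r) = $167,785.28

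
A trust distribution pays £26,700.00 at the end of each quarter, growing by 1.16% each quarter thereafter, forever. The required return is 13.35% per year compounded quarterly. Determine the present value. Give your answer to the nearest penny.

Periodic rate r = 0.1335/4 per quarter.
Growing perpetuity (Gordon): PV = PMT₁ / (r − g) = 26,700 / (r − 0.0116) = £1,226,176.81.

£1,226,176.81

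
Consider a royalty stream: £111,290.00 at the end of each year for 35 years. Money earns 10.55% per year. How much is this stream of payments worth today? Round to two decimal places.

This is an ordinary annuity: 35 payments of £111,290.00 at the end of each year.
Periodic rate r = 0.1055 per year.
PV = PMT × [(1 − (1+r)^−n)/r] = 111,290 × [1 − (1+r)^−35] / r = £1,023,357.06

£1,023,357.06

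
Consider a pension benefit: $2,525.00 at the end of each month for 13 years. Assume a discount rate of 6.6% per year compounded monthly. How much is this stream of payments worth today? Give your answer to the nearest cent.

This is an ordinary annuity: 156 payments of $2,525.00 at the end of each month.
Periodic rate r = 0.066/12 per month; n is counted in months.
PV = PMT × [(1 − (1+r)^−n)/r] = 2,525 × [1 − (1+r)^−156] / r = $263,973.96

$263,973.96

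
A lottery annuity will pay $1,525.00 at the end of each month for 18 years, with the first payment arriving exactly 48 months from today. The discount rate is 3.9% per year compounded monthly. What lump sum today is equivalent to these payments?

$202,978.62

Ordinary annuity of 216 payments, first payment at period 48.
Periodic rate r = 0.039/12 per month; n is counted in months.
The ordinary-annuity PV formula values the stream one period before the first payment (period 47); discount that back 47 periods:
PV₀ = 1,525 × [1 − (1+r)^−216] / r × (1+r)^−47 = $202,978.62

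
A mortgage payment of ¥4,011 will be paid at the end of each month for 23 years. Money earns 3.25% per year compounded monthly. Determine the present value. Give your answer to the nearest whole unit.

This is an ordinary annuity: 276 payments of ¥4,011 at the end of each month.
Periodic rate r = 0.0325/12 per month; n is counted in months.
PV = PMT × [(1 − (1+r)^−n)/r] = 4,011 × [1 − (1+r)^−276] / r = ¥778,957

¥778,957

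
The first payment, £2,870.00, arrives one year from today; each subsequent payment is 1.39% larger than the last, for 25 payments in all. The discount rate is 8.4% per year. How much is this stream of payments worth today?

Periodic rate r = 0.084 per year.
Growing ordinary annuity: PV = PMT₁ × [1 − ((1+g)/(1+r))^n] / (r − g) = 2,870 × [1 − ((1+0.0139)/(1+r))^25] / (r − 0.0139) = £33,244.72.

£33,244.72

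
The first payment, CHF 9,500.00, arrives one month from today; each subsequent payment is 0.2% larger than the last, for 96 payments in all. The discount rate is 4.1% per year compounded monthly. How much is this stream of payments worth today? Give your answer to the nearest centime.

Periodic rate r = 0.041/12 per month; n is counted in months.
Growing ordinary annuity: PV = PMT₁ × [1 − ((1+g)/(1+r))^n] / (r − g) = 9,500 × [1 − ((1+0.002)/(1+r))^96] / (r − 0.002) = CHF 850,551.99.

CHF 850,551.99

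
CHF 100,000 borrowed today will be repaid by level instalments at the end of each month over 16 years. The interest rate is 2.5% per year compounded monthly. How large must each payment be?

CHF 632.46

Level ordinary annuity; solve PV = PMT × [(1 − (1+r)^−n)/r] for PMT.
Periodic rate r = 0.025/12 per month; n is counted in months.
With n = 192: PMT = 100,000 / ([(1 − (1+r)^−n)/r]) = CHF 632.46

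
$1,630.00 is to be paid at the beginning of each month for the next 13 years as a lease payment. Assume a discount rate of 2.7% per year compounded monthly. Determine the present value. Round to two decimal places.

This is an annuity due: 156 payments of $1,630.00 at the beginning of each month.
Periodic rate r = 0.027/12 per month; n is counted in months.
PV = PMT × [(1 − (1+r)^−n)/r] × (1+r) = 1,630 × [1 − (1+r)^−156] / r × (1+r) = $214,728.26

$214,728.26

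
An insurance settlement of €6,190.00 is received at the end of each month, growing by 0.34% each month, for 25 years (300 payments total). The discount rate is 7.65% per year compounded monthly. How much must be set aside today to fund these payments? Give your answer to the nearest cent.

Periodic rate r = 0.0765/12 per month; n is counted in months.
Growing ordinary annuity: PV = PMT₁ × [1 − ((1+g)/(1+r))^n] / (r − g) = 6,190 × [1 − ((1+0.0034)/(1+r))^300] / (r − 0.0034) = €1,224,658.42.

€1,224,658.42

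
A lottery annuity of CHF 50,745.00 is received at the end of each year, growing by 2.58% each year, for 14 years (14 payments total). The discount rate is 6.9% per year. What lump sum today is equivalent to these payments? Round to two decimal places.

Periodic rate r = 0.069 per year.
Growing ordinary annuity: PV = PMT₁ × [1 − ((1+g)/(1+r))^n] / (r − g) = 50,745 × [1 − ((1+0.0258)/(1+r))^14] / (r − 0.0258) = CHF 515,328.05.

CHF 515,328.05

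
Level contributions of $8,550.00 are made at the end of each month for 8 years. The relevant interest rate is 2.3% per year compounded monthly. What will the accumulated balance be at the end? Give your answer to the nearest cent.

This is an ordinary annuity: 96 deposits of $8,550.00 at the end of each month.
Periodic rate r = 0.023/12 per month; n is counted in months.
FV = PMT × [((1+r)^n − 1)/r] = 8,550 × [(1+r)^96 − 1] / r = $900,222.02

$900,222.02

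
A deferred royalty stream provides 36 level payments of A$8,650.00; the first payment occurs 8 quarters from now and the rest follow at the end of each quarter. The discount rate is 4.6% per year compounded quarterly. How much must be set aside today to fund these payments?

A$234,286.91

Ordinary annuity of 36 payments, first payment at period 8.
Periodic rate r = 0.046/4 per quarter; n is counted in quarters.
The ordinary-annuity PV formula values the stream one period before the first payment (period 7); discount that back 7 periods:
PV₀ = 8,650 × [1 − (1+r)^−36] / r × (1+r)^−7 = A$234,286.91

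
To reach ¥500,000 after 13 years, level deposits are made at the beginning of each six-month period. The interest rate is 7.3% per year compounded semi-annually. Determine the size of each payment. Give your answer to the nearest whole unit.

¥11,435

Level annuity due; solve FV = PMT × [((1+r)^n − 1)/r] × (1+r) for PMT.
Periodic rate r = 0.073/2 per half-year; n is counted in half-years.
With n = 26: PMT = 500,000 / ([((1+r)^n − 1)/r] × (1+r)) = ¥11,435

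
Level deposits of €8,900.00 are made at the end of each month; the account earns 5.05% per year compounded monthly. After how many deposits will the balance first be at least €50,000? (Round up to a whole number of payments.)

Periodic rate r = 0.0505/12 per month; n is counted in months.
Ordinary annuity FV: 50,000 = 8,900 × [((1+r)^n − 1)/r].
(1+r)^n = 1 + 50,000 × r / 8,900, so n = ln(1 + 50,000·r/8,900) / ln(1+r) = 5.56.
Round up to a whole number of payments: n = 6.

6 payments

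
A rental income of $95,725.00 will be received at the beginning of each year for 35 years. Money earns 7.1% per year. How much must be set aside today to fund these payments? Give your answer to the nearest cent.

$1,313,068.85

This is an annuity due: 35 payments of $95,725.00 at the beginning of each year.
Periodic rate r = 0.071 per year.
PV = PMT × [(1 − (1+r)^−n)/r] × (1+r) = 95,725 × [1 − (1+r)^−35] / r × (1+r) = $1,313,068.85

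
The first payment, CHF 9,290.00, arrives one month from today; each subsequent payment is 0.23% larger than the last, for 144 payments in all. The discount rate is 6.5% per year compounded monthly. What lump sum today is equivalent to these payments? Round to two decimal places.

CHF 1,074,572.73

Periodic rate r = 0.065/12 per month; n is counted in months.
Growing ordinary annuity: PV = PMT₁ × [1 − ((1+g)/(1+r))^n] / (r − g) = 9,290 × [1 − ((1+0.0023)/(1+r))^144] / (r − 0.0023) = CHF 1,074,572.73.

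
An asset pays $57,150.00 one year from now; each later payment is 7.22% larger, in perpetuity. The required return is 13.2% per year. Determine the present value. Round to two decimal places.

$955,685.62

Periodic rate r = 0.132 per year.
Growing perpetuity (Gordon): PV = PMT₁ / (r − g) = 57,150 / (r − 0.0722) = $955,685.62.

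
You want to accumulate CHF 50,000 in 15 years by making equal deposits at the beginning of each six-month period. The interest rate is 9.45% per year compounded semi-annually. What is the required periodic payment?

Level annuity due; solve FV = PMT × [((1+r)^n − 1)/r] × (1+r) for PMT.
Periodic rate r = 0.0945/2 per half-year; n is counted in half-years.
With n = 30: PMT = 50,000 / ([((1+r)^n − 1)/r] × (1+r)) = CHF 753.24

CHF 753.24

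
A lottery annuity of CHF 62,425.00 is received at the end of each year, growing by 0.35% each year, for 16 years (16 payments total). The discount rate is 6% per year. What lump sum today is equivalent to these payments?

CHF 644,934.56

Periodic rate r = 0.06 per year.
Growing ordinary annuity: PV = PMT₁ × [1 − ((1+g)/(1+r))^n] / (r − g) = 62,425 × [1 − ((1+0.0035)/(1+r))^16] / (r − 0.0035) = CHF 644,934.56.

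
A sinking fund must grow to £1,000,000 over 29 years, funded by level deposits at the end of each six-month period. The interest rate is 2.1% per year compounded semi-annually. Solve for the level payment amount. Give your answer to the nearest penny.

Level ordinary annuity; solve FV = PMT × [((1+r)^n − 1)/r] for PMT.
Periodic rate r = 0.021/2 per half-year; n is counted in half-years.
With n = 58: PMT = 1,000,000 / ([((1+r)^n − 1)/r]) = £12,608.62

£12,608.62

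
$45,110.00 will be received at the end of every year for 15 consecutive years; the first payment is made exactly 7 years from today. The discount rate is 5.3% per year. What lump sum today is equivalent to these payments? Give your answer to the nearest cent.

$336,607.40

Ordinary annuity of 15 payments, first payment at period 7.
Periodic rate r = 0.053 per year.
The ordinary-annuity PV formula values the stream one period before the first payment (period 6); discount that back 6 periods:
PV₀ = 45,110 × [1 − (1+r)^−15] / r × (1+r)^−6 = $336,607.40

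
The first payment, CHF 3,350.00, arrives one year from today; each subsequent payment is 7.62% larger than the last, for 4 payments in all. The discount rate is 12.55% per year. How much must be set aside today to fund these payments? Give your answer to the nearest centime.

Periodic rate r = 0.1255 per year.
Growing ordinary annuity: PV = PMT₁ × [1 − ((1+g)/(1+r))^n] / (r − g) = 3,350 × [1 − ((1+0.0762)/(1+r))^4] / (r − 0.0762) = CHF 11,146.15.

CHF 11,146.15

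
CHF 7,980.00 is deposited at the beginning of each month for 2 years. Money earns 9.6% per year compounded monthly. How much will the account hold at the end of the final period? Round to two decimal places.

CHF 211,900.12

This is an annuity due: 24 deposits of CHF 7,980.00 at the beginning of each month.
Periodic rate r = 0.096/12 per month; n is counted in months.
FV = PMT × [((1+r)^n − 1)/r] × (1+r) = 7,980 × [(1+r)^24 − 1] / r × (1+r) = CHF 211,900.12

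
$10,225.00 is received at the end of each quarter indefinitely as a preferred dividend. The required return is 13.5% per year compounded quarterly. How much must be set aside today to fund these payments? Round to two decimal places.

Periodic rate r = 0.135/4 per quarter.
Level perpetuity: PV = PMT / r = 10,225 / (0.135/4) = $302,962.96.

$302,962.96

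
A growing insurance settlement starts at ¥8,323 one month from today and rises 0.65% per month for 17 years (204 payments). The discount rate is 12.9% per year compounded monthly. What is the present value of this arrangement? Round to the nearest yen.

Periodic rate r = 0.129/12 per month; n is counted in months.
Growing ordinary annuity: PV = PMT₁ × [1 − ((1+g)/(1+r))^n] / (r − g) = 8,323 × [1 − ((1+0.0065)/(1+r))^204] / (r − 0.0065) = ¥1,129,310.

¥1,129,310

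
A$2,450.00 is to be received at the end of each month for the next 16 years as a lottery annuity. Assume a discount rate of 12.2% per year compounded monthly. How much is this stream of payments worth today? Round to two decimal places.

A$206,427.48

This is an ordinary annuity: 192 payments of A$2,450.00 at the end of each month.
Periodic rate r = 0.122/12 per month; n is counted in months.
PV = PMT × [(1 − (1+r)^−n)/r] = 2,450 × [1 − (1+r)^−192] / r = A$206,427.48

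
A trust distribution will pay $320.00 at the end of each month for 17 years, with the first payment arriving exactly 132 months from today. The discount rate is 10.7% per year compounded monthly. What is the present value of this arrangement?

$9,383.59

Ordinary annuity of 204 payments, first payment at period 132.
Periodic rate r = 0.107/12 per month; n is counted in months.
The ordinary-annuity PV formula values the stream one period before the first payment (period 131); discount that back 131 periods:
PV₀ = 320 × [1 − (1+r)^−204] / r × (1+r)^−131 = $9,383.59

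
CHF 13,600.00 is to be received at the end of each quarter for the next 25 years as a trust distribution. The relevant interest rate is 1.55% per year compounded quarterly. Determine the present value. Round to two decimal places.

CHF 1,125,693.56

This is an ordinary annuity: 100 payments of CHF 13,600.00 at the end of each quarter.
Periodic rate r = 0.0155/4 per quarter; n is counted in quarters.
PV = PMT × [(1 − (1+r)^−n)/r] = 13,600 × [1 − (1+r)^−100] / r = CHF 1,125,693.56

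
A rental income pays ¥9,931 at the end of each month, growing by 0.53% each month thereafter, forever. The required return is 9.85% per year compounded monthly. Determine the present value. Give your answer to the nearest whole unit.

Periodic rate r = 0.0985/12 per month.
Growing perpetuity (Gordon): PV = PMT₁ / (r − g) = 9,931 / (r − 0.0053) = ¥3,414,670.

¥3,414,670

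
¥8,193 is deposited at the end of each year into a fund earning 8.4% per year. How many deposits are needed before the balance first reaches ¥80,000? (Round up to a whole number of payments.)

8 payments

Periodic rate r = 0.084 per year.
Ordinary annuity FV: 80,000 = 8,193 × [((1+r)^n − 1)/r].
(1+r)^n = 1 + 80,000 × r / 8,193, so n = ln(1 + 80,000·r/8,193) / ln(1+r) = 7.43.
Round up to a whole number of payments: n = 8.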